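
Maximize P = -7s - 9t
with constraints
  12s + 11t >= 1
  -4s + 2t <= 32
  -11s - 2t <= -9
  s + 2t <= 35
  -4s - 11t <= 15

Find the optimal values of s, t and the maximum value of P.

s = 2, t = -23/11, maximum P = 53/11

Corner points and P = -7s - 9t:
  (1, -1) → P = 2
  (2, -23/11) → P = 53/11
  (-23/15, 194/15) → P = -317/3
  (3/5, 86/5) → P = -159
  (415/3, -155/3) → P = -1510/3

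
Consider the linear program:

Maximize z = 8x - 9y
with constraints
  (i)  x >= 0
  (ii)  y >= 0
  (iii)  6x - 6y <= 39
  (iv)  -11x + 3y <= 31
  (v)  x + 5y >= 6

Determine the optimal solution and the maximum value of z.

x = 13/2, y = 0, maximum z = 52

Extreme points and z = 8x - 9y:
  (0, 31/3) → z = -93
  (0, 6/5) → z = -54/5
  (13/2, 0) → z = 52
  (6, 0) → z = 48
The feasible region is unbounded (it extends along (1, 1), (3, 11)), but z strictly decreases along every unbounded feasible direction, so there is no improving ray and the maximum is attained at a vertex.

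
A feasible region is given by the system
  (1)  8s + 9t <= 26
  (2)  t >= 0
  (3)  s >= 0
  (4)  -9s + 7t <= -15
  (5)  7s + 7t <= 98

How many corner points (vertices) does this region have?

Pairwise boundary intersections that survive every other constraint:
  (13/4, 0)
  (317/137, 114/137)
  (5/3, 0)

3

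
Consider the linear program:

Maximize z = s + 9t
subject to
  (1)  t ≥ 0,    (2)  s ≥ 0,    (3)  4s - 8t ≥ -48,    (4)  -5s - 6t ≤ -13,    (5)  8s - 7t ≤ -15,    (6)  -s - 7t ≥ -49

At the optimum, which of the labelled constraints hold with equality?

(3) and (6)

Extreme points and z = s + 9t:
  (0, 6) → z = 54
  (0, 13/6) → z = 39/2
  (14/9, 61/9) → z = 563/9
  (1/83, 179/83) → z = 1612/83
  (34/9, 407/63) → z = 3901/63

The maximum is at (14/9, 61/9). Substituting into each constraint, equality holds for (3) and (6); the remaining constraints have slack.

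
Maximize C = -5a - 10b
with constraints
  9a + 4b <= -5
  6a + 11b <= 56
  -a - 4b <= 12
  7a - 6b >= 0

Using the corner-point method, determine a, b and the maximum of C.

a = -36/17, b = -42/17, maximum C = 600/17

Vertices and C = -5a - 10b:
  (7/8, -103/32) → C = 445/16
  (-15/41, -35/82) → C = 250/41
  (-36/17, -42/17) → C = 600/17

At the optimal vertex, -a - 4b = 12 and 7a - 6b = 0.
Solving simultaneously gives a = -36/17, b = -42/17.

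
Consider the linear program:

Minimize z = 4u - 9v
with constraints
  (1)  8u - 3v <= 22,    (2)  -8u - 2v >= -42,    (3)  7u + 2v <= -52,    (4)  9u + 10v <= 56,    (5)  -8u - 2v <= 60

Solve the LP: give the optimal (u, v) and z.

u = -8, v = 2, minimum z = -50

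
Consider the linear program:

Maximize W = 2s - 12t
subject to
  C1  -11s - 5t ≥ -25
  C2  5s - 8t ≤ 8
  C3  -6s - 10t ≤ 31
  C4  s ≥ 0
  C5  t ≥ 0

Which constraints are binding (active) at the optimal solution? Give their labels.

C2 and C5

Corner points and W = 2s - 12t:
  (240/113, 37/113) → W = 36/113
  (0, 5) → W = -60
  (8/5, 0) → W = 16/5
  (0, 0) → W = 0

The maximum is at (8/5, 0). Substituting into each constraint, equality holds for C2 and C5; the remaining constraints have slack.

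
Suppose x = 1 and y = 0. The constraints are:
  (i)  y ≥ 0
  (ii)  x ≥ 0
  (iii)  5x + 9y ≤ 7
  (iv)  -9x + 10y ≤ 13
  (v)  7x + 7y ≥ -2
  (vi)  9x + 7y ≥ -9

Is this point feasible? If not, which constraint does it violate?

(i): 0 ≥ 0 ✓
(ii): 1 ≥ 0 ✓
(iii): 5 ≤ 7 ✓
(iv): -9 ≤ 13 ✓
(v): 7 ≥ -2 ✓
(vi): 9 ≥ -9 ✓

feasible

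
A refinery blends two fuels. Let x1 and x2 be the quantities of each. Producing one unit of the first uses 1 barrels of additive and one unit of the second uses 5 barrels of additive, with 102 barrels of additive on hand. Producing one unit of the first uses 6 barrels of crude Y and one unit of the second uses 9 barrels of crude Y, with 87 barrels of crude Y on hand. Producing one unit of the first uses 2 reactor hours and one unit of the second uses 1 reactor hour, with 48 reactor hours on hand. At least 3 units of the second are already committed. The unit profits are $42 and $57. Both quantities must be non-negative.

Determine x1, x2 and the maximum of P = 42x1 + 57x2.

x1 = 10, x2 = 3, maximum P = 591

Vertices and P = 42x1 + 57x2:
  (0, 29/3) → P = 551
  (0, 3) → P = 171
  (10, 3) → P = 591

The binding constraints are 6x1 + 9x2 = 87 and x2 = 3.
Solving simultaneously gives x1 = 10, x2 = 3.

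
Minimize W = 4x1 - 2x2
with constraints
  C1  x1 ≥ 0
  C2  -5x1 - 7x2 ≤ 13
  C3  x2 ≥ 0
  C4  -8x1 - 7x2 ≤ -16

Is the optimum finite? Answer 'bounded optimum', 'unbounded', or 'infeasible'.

unbounded

From the feasible point (0, 16/7), moving in the direction (0, 1) keeps every constraint satisfied while W decreases without bound.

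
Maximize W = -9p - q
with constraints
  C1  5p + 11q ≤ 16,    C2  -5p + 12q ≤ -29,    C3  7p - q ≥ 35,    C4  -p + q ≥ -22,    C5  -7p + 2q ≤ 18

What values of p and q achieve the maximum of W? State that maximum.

p = 13/6, q = -119/6, maximum W = 1/3

Corner points and W = -9p - q:
  (401/82, -63/82) → W = -1773/41
  (129/8, -47/8) → W = -557/4
  (13/6, -119/6) → W = 1/3

The optimum lies where 7p - q = 35 and -p + q = -22.
Solving simultaneously gives p = 13/6, q = -119/6.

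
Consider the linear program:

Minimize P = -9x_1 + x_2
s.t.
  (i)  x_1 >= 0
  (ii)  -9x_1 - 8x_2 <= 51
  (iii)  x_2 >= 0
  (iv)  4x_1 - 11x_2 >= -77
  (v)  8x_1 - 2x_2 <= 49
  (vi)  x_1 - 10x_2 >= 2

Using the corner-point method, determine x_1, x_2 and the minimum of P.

x_1 = 81/13, x_2 = 11/26, minimum P = -1447/26

Corner points and P = -9x_1 + x_2:
  (49/8, 0) → P = -441/8
  (2, 0) → P = -18
  (81/13, 11/26) → P = -1447/26

The binding constraints are 8x_1 - 2x_2 = 49 and x_1 - 10x_2 = 2.
Solving simultaneously gives x_1 = 81/13, x_2 = 11/26.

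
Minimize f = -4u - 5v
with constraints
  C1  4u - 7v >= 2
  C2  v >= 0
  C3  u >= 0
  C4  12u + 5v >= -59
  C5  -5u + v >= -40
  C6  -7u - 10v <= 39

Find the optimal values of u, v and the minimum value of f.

Feasible corners and f = -4u - 5v:
  (1/2, 0) → f = -2
  (278/31, 150/31) → f = -1862/31
  (8, 0) → f = -32

The optimum lies where 4u - 7v = 2 and -5u + v = -40.
Solving simultaneously gives u = 278/31, v = 150/31.

u = 278/31, v = 150/31, minimum f = -1862/31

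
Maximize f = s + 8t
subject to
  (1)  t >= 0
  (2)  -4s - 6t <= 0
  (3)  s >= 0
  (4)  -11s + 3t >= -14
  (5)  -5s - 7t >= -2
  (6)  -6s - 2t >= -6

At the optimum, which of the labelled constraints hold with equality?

Vertices and f = s + 8t:
  (0, 0) → f = 0
  (2/5, 0) → f = 2/5
  (0, 2/7) → f = 16/7

The maximum is at (0, 2/7). Substituting into each constraint, equality holds for (3) and (5); the remaining constraints have slack.

(3) and (5)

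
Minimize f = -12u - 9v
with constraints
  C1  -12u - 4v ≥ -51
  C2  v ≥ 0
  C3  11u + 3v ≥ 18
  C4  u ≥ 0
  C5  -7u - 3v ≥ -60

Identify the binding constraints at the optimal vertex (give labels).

Extreme points and f = -12u - 9v:
  (17/4, 0) → f = -51
  (0, 51/4) → f = -459/4
  (18/11, 0) → f = -216/11
  (0, 6) → f = -54

The minimum is at (0, 51/4). Substituting into each constraint, equality holds for C1 and C4; the remaining constraints have slack.

C1 and C4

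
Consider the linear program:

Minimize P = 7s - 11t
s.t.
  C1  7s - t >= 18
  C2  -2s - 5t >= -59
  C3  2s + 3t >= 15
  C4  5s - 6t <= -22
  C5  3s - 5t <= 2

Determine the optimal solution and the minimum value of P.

s = 149/37, t = 377/37, minimum P = -3104/37

Extreme points and P = 7s - 11t:
  (149/37, 377/37) → P = -3104/37
  (130/37, 244/37) → P = -1774/37
  (244/37, 339/37) → P = -2021/37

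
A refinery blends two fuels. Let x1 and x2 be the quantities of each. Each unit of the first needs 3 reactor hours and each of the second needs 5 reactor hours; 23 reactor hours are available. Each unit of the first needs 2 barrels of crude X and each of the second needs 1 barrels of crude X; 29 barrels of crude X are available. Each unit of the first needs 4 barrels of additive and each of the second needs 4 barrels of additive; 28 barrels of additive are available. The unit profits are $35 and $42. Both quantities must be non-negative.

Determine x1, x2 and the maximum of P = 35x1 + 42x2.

x1 = 6, x2 = 1, maximum P = 252

Vertices and P = 35x1 + 42x2:
  (0, 0) → P = 0
  (0, 23/5) → P = 966/5
  (7, 0) → P = 245
  (6, 1) → P = 252

The optimum lies where 3x1 + 5x2 = 23 and 4x1 + 4x2 = 28.
Solving simultaneously gives x1 = 6, x2 = 1.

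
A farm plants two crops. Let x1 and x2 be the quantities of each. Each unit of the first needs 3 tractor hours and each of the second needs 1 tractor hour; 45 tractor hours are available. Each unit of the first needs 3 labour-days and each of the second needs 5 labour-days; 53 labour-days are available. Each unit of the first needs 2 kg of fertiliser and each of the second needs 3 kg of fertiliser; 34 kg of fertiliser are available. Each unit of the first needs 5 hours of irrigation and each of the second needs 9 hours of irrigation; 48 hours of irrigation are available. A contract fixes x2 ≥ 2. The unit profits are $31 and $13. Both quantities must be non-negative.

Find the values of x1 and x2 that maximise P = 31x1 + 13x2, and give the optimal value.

Vertices and P = 31x1 + 13x2:
  (0, 16/3) → P = 208/3
  (0, 2) → P = 26
  (6, 2) → P = 212

The optimum lies where 5x1 + 9x2 = 48 and x2 = 2.
Solving simultaneously gives x1 = 6, x2 = 2.

x1 = 6, x2 = 2, maximum P = 212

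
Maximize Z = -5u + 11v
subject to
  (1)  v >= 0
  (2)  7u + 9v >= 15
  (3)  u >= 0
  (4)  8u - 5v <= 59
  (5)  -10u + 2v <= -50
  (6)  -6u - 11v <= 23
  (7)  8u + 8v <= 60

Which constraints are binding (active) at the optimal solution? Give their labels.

Feasible corners and Z = -5u + 11v:
  (59/8, 0) → Z = -295/8
  (5, 0) → Z = -25
  (193/26, 1/13) → Z = -943/26
  (65/12, 25/12) → Z = -25/6

The maximum is at (65/12, 25/12). Substituting into each constraint, equality holds for (5) and (7); the remaining constraints have slack.

(5) and (7)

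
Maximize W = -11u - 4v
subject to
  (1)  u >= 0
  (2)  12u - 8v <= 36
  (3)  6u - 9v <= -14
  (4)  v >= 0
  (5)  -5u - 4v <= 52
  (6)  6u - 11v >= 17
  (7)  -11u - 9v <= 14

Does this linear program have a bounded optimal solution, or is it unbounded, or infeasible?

The boundaries u = 0 and 6u - 9v = -14 meet at (0, 14/9), but that point violates 6u - 11v ≥ 17. Every candidate vertex is excluded by some other constraint, so the feasible region is empty.

infeasible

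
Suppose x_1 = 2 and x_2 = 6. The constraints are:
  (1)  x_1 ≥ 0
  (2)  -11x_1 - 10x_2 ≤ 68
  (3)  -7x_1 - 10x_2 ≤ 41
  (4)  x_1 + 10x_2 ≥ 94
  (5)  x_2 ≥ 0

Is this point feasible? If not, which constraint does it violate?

not feasible — violates (4)

Constraint (4): x_1 + 10x_2 = 62, which is not ≥ 94. All other constraints are satisfied.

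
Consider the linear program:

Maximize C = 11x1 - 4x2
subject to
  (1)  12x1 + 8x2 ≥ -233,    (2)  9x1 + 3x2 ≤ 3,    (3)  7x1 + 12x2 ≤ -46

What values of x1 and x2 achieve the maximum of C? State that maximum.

Vertices and C = 11x1 - 4x2:
  (241/12, -237/4) → C = 5495/12
  (-607/22, 1079/88) → C = -3878/11
  (2, -5) → C = 42

At the optimal vertex, 12x1 + 8x2 = -233 and 9x1 + 3x2 = 3.
Solving simultaneously gives x1 = 241/12, x2 = -237/4.

x1 = 241/12, x2 = -237/4, maximum C = 5495/12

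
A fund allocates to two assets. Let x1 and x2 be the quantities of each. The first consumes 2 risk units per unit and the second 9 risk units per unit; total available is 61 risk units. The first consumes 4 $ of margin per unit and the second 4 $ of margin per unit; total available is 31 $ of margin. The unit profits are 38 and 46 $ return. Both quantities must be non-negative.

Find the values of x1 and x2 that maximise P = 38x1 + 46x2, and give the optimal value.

Extreme points and P = 38x1 + 46x2:
  (0, 0) → P = 0
  (0, 61/9) → P = 2806/9
  (31/4, 0) → P = 589/2
  (5/4, 13/2) → P = 693/2

x1 = 5/4, x2 = 13/2, maximum P = 693/2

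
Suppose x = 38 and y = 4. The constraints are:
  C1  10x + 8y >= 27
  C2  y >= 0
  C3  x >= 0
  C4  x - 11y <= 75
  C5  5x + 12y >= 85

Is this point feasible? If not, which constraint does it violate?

C1: 412 ≥ 27 ✓
C2: 4 ≥ 0 ✓
C3: 38 ≥ 0 ✓
C4: -6 ≤ 75 ✓
C5: 238 ≥ 85 ✓

feasible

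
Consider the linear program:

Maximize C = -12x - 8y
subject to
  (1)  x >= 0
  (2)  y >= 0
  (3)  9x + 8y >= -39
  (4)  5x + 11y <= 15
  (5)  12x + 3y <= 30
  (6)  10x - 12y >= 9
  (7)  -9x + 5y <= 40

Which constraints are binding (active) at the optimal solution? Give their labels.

Vertices and C = -12x - 8y:
  (5/2, 0) → C = -30
  (9/10, 0) → C = -54/5
  (95/39, 10/39) → C = -1220/39
  (279/170, 21/34) → C = -2094/85

The maximum is at (9/10, 0). Substituting into each constraint, equality holds for (2) and (6); the remaining constraints have slack.

(2) and (6)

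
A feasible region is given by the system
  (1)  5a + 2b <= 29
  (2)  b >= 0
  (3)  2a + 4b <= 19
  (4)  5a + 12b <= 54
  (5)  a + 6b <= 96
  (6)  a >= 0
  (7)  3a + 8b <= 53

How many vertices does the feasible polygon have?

5

Of the 21 pairwise boundary intersections, those satisfying every inequality are:
  (29/5, 0)
  (39/8, 37/16)
  (0, 0)
  (3, 13/4)
  (0, 9/2)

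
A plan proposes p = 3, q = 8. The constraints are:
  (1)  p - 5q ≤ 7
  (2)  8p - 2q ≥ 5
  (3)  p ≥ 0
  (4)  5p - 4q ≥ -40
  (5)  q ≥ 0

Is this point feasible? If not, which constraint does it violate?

feasible

(1): -37 ≤ 7 ✓
(2): 8 ≥ 5 ✓
(3): 3 ≥ 0 ✓
(4): -17 ≥ -40 ✓
(5): 8 ≥ 0 ✓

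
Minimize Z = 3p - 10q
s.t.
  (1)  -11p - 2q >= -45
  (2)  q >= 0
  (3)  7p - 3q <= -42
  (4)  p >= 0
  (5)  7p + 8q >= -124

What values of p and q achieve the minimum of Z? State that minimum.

p = 0, q = 45/2, minimum Z = -225

Corner points and Z = 3p - 10q:
  (51/47, 777/47) → Z = -7617/47
  (0, 45/2) → Z = -225
  (0, 14) → Z = -140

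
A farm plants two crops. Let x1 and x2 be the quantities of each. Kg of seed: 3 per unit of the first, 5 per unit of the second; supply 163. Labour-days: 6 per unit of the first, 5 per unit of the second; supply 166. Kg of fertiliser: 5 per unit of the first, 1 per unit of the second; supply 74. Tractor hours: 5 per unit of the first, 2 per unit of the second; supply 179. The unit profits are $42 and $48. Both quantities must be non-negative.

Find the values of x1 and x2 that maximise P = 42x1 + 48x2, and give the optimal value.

x1 = 1, x2 = 32, maximum P = 1578

Extreme points and P = 42x1 + 48x2:
  (0, 0) → P = 0
  (0, 163/5) → P = 7824/5
  (74/5, 0) → P = 3108/5
  (1, 32) → P = 1578
  (204/19, 386/19) → P = 27096/19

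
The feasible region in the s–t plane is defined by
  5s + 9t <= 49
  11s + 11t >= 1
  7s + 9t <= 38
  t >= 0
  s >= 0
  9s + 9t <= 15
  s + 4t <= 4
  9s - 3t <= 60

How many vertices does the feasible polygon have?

The feasible vertices (each the meet of two boundaries and inside every other half-plane) are:
  (1/11, 0)
  (0, 1/11)
  (5/3, 0)
  (0, 1)
  (8/9, 7/9)

5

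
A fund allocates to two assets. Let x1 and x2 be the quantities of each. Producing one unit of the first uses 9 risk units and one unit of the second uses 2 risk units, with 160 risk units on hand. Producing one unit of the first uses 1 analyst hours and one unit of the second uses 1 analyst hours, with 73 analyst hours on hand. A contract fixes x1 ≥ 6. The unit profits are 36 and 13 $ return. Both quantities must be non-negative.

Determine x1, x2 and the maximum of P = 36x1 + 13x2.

x1 = 6, x2 = 53, maximum P = 905

Corner points and P = 36x1 + 13x2:
  (160/9, 0) → P = 640
  (6, 0) → P = 216
  (6, 53) → P = 905

The binding constraints are 9x1 + 2x2 = 160 and x1 = 6.
Solving simultaneously gives x1 = 6, x2 = 53.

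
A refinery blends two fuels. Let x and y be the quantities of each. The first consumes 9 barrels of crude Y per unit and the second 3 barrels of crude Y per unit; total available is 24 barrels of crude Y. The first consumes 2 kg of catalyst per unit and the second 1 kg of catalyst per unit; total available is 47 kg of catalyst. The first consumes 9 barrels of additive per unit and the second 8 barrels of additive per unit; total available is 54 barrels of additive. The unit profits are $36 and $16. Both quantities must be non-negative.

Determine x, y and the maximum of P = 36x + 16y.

x = 2/3, y = 6, maximum P = 120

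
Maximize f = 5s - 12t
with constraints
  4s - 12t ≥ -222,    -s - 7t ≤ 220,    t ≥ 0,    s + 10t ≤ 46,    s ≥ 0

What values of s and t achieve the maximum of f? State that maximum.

s = 46, t = 0, maximum f = 230

Feasible corners and f = 5s - 12t:
  (46, 0) → f = 230
  (0, 0) → f = 0
  (0, 23/5) → f = -276/5

At the optimal vertex, t = 0 and s + 10t = 46.
Solving simultaneously gives s = 46, t = 0.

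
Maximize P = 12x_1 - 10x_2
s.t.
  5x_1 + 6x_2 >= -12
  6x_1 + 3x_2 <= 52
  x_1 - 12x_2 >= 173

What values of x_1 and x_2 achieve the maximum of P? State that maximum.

Extreme points and P = 12x_1 - 10x_2:
  (116/7, -332/21) → P = 7496/21
  (149/11, -877/66) → P = 9749/33
  (381/25, -986/75) → P = 23576/75

x_1 = 116/7, x_2 = -332/21, maximum P = 7496/21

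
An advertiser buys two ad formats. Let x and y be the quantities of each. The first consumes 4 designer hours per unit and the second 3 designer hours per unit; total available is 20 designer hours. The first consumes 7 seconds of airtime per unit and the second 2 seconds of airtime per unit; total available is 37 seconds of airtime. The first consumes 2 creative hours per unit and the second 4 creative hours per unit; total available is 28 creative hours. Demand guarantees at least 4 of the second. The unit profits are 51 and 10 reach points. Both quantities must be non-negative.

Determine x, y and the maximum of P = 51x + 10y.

The optimum lies where 4x + 3y = 20 and y = 4.
Solving simultaneously gives x = 2, y = 4.

x = 2, y = 4, maximum P = 142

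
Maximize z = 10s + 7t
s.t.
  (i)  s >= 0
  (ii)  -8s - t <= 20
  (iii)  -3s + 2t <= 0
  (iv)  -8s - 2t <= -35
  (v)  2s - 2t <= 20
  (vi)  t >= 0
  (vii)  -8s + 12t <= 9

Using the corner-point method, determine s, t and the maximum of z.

s = 129/4, t = 89/4, maximum z = 1913/4

Vertices and z = 10s + 7t:
  (35/8, 0) → z = 175/4
  (201/56, 22/7) → z = 1621/28
  (10, 0) → z = 100
  (129/4, 89/4) → z = 1913/4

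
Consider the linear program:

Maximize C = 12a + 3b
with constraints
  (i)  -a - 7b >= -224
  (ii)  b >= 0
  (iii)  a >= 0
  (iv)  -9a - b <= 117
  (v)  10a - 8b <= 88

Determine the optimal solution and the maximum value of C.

a = 1204/39, b = 1076/39, maximum C = 5892/13

Extreme points and C = 12a + 3b:
  (0, 32) → C = 96
  (1204/39, 1076/39) → C = 5892/13
  (0, 0) → C = 0
  (44/5, 0) → C = 528/5

At the optimal vertex, -a - 7b = -224 and 10a - 8b = 88.
Solving simultaneously gives a = 1204/39, b = 1076/39.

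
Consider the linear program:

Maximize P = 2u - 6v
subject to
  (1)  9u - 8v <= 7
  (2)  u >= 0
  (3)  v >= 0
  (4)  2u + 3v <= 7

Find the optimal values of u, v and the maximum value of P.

u = 7/9, v = 0, maximum P = 14/9

Vertices and P = 2u - 6v:
  (7/9, 0) → P = 14/9
  (77/43, 49/43) → P = -140/43
  (0, 0) → P = 0
  (0, 7/3) → P = -14

The binding constraints are 9u - 8v = 7 and v = 0.
Solving simultaneously gives u = 7/9, v = 0.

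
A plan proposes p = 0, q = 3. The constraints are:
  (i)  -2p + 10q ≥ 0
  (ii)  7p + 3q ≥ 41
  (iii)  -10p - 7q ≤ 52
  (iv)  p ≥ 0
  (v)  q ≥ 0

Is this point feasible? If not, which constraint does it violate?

Constraint (ii): 7p + 3q = 9, which is not ≥ 41. All other constraints are satisfied.

not feasible — violates (ii)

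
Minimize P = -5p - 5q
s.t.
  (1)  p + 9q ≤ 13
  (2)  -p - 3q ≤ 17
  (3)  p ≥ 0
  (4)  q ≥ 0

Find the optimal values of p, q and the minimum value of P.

p = 13, q = 0, minimum P = -65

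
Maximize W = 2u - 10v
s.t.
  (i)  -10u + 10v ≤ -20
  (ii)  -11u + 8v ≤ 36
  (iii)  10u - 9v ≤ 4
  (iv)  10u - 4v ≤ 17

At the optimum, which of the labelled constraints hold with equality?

Feasible corners and W = 2u - 10v:
  (-52/3, -58/3) → W = 476/3
  (-14, -16) → W = 132
  (-356/19, -404/19) → W = 3328/19

The maximum is at (-356/19, -404/19). Substituting into each constraint, equality holds for (ii) and (iii); the remaining constraints have slack.

(ii) and (iii)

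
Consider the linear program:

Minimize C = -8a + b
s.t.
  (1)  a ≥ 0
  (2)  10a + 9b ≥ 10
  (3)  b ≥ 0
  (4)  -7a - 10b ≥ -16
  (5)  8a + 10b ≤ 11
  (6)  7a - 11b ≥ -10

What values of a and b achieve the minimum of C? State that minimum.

a = 11/8, b = 0, minimum C = -11

Vertices and C = -8a + b:
  (1, 0) → C = -8
  (20/173, 170/173) → C = 10/173
  (11/8, 0) → C = -11
  (21/158, 157/158) → C = -11/158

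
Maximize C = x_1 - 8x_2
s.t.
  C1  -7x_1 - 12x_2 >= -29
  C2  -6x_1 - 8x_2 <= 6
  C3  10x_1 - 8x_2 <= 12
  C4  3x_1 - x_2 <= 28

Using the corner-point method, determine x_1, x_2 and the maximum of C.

Extreme points and C = x_1 - 8x_2:
  (-19, 27/2) → C = -127
  (47/22, 103/88) → C = -159/22
  (3/8, -33/32) → C = 69/8

At the optimal vertex, -6x_1 - 8x_2 = 6 and 10x_1 - 8x_2 = 12.
Solving simultaneously gives x_1 = 3/8, x_2 = -33/32.

x_1 = 3/8, x_2 = -33/32, maximum C = 69/8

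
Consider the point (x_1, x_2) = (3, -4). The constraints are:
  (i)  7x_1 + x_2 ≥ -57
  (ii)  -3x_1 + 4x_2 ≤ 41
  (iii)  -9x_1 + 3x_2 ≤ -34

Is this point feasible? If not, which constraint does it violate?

(i): 17 ≥ -57 ✓
(ii): -25 ≤ 41 ✓
(iii): -39 ≤ -34 ✓

feasible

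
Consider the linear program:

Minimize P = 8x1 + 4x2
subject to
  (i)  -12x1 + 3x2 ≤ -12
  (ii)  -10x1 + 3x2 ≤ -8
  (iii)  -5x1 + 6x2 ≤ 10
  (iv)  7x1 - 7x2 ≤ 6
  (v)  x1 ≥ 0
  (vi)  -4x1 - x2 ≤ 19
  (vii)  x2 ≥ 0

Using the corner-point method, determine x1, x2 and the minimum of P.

x1 = 22/21, x2 = 4/21, minimum P = 64/7

At the optimal vertex, -12x1 + 3x2 = -12 and 7x1 - 7x2 = 6.
Solving simultaneously gives x1 = 22/21, x2 = 4/21.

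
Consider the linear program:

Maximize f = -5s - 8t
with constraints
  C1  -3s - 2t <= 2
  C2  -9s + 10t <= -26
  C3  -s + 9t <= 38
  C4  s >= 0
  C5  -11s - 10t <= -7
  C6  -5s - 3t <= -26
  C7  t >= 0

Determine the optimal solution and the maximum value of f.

The feasible region is unbounded (it extends along (1, 0), (9, 1)), but f strictly decreases along every unbounded feasible direction, so there is no improving ray and the maximum is attained at a vertex.

s = 26/5, t = 0, maximum f = -26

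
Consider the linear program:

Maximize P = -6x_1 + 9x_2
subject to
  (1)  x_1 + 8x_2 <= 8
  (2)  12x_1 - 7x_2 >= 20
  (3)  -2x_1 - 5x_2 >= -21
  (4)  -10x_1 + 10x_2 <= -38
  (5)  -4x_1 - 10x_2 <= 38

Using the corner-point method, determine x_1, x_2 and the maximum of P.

Corner points and P = -6x_1 + 9x_2:
  (128/11, -5/11) → P = -813/11
  (64/15, 7/15) → P = -107/5
  (0, -19/5) → P = -171/5
The feasible region is unbounded (it extends along (5, -2)), but P strictly decreases along every unbounded feasible direction, so there is no improving ray and the maximum is attained at a vertex.

The binding constraints are x_1 + 8x_2 = 8 and -10x_1 + 10x_2 = -38.
Solving simultaneously gives x_1 = 64/15, x_2 = 7/15.

x_1 = 64/15, x_2 = 7/15, maximum P = -107/5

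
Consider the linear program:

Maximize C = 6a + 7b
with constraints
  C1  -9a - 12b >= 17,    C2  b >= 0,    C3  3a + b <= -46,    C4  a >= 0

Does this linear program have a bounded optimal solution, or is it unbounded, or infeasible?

The boundaries -9a - 12b = 17 and 3a + b = -46 meet at (-535/27, 121/9), but that point violates a ≥ 0. Every candidate vertex is excluded by some other constraint, so the feasible region is empty.

infeasible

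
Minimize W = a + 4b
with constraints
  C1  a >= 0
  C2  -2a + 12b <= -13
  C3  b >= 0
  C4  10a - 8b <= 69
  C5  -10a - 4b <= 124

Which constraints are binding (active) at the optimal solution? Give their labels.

Corner points and W = a + 4b:
  (13/2, 0) → W = 13/2
  (181/26, 1/13) → W = 189/26
  (69/10, 0) → W = 69/10

The minimum is at (13/2, 0). Substituting into each constraint, equality holds for C2 and C3; the remaining constraints have slack.

C2 and C3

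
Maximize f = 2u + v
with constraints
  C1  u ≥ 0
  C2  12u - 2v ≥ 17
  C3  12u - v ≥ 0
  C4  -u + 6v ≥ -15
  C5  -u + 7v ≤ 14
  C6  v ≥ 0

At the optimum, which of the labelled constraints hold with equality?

C4 and C5

Extreme points and f = 2u + v:
  (147/82, 185/82) → f = 479/82
  (17/12, 0) → f = 17/6
  (189, 29) → f = 407
  (15, 0) → f = 30

The maximum is at (189, 29). Substituting into each constraint, equality holds for C4 and C5; the remaining constraints have slack.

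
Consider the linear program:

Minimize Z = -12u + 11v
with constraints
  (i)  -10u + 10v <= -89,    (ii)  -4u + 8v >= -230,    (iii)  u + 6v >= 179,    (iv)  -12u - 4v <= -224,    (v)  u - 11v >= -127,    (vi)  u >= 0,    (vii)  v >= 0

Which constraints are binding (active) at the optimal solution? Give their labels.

Corner points and Z = -12u + 11v:
  (703/8, 243/16) → Z = -14199/16
  (197/2, 41/2) → Z = -1913/2
  (71, 18) → Z = -654

The minimum is at (197/2, 41/2). Substituting into each constraint, equality holds for (ii) and (v); the remaining constraints have slack.

(ii) and (v)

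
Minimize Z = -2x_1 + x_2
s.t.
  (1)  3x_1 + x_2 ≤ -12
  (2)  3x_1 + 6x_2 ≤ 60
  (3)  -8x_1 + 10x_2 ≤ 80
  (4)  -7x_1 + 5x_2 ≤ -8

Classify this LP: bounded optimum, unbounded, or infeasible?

From the feasible point (-26/11, -54/11), moving in the direction (1, -3) keeps every constraint satisfied while Z decreases without bound.

unbounded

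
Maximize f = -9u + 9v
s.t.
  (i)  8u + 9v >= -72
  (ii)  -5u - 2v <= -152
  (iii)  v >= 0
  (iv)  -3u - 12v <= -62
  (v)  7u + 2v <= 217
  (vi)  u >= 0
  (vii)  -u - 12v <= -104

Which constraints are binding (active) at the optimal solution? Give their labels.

(v) and (vi)

Extreme points and f = -9u + 9v:
  (0, 76) → f = 684
  (808/29, 184/29) → f = -5616/29
  (0, 217/2) → f = 1953/2
  (1198/41, 511/82) → f = -16965/82

The maximum is at (0, 217/2). Substituting into each constraint, equality holds for (v) and (vi); the remaining constraints have slack.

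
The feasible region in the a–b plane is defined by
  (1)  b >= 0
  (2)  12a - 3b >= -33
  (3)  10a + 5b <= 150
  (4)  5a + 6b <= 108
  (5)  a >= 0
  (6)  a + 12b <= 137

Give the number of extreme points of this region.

Pairwise boundary intersections that survive every other constraint:
  (15, 0)
  (0, 0)
  (0, 11)
  (5/49, 559/49)
  (72/7, 66/7)
  (79/9, 577/54)

6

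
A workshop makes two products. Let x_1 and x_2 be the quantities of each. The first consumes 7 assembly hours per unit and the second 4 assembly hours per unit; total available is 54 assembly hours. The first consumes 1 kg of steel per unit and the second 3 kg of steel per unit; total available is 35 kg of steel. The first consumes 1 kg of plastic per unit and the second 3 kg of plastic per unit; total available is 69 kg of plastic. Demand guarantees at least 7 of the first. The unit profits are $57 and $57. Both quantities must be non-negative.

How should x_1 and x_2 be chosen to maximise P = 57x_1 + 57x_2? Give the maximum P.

x_1 = 7, x_2 = 5/4, maximum P = 1881/4

Vertices and P = 57x_1 + 57x_2:
  (54/7, 0) → P = 3078/7
  (7, 0) → P = 399
  (7, 5/4) → P = 1881/4

The optimum lies where 7x_1 + 4x_2 = 54 and x_1 = 7.
Solving simultaneously gives x_1 = 7, x_2 = 5/4.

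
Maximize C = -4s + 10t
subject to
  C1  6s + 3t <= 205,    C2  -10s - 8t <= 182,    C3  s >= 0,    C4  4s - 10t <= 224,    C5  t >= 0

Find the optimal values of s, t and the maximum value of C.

s = 0, t = 205/3, maximum C = 2050/3

At the optimal vertex, 6s + 3t = 205 and s = 0.
Solving simultaneously gives s = 0, t = 205/3.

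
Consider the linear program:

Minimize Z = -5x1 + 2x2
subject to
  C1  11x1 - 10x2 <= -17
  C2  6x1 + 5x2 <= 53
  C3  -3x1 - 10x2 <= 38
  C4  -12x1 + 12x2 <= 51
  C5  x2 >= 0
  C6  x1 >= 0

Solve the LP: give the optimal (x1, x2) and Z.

x1 = 89/23, x2 = 137/23, minimum Z = -171/23

Vertices and Z = -5x1 + 2x2:
  (89/23, 137/23) → Z = -171/23
  (0, 17/10) → Z = 17/5
  (127/44, 157/22) → Z = -7/44
  (0, 17/4) → Z = 17/2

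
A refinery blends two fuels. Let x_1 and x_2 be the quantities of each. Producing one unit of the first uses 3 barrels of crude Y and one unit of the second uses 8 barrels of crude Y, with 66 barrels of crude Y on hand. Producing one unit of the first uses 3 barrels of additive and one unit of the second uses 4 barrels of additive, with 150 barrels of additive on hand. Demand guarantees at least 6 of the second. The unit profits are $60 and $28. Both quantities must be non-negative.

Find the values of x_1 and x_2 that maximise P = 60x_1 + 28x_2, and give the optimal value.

x_1 = 6, x_2 = 6, maximum P = 528

Extreme points and P = 60x_1 + 28x_2:
  (0, 33/4) → P = 231
  (0, 6) → P = 168
  (6, 6) → P = 528

The optimum lies where 3x_1 + 8x_2 = 66 and x_2 = 6.
Solving simultaneously gives x_1 = 6, x_2 = 6.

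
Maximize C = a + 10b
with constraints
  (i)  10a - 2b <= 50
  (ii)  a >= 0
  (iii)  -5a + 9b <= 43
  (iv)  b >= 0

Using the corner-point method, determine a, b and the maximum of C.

a = 67/10, b = 17/2, maximum C = 917/10

Extreme points and C = a + 10b:
  (67/10, 17/2) → C = 917/10
  (5, 0) → C = 5
  (0, 43/9) → C = 430/9
  (0, 0) → C = 0

The binding constraints are 10a - 2b = 50 and -5a + 9b = 43.
Solving simultaneously gives a = 67/10, b = 17/2.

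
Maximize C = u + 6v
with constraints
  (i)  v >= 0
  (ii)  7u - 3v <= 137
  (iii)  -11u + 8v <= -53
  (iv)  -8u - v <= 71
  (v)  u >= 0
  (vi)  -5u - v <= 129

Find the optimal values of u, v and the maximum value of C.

u = 937/23, v = 1136/23, maximum C = 7753/23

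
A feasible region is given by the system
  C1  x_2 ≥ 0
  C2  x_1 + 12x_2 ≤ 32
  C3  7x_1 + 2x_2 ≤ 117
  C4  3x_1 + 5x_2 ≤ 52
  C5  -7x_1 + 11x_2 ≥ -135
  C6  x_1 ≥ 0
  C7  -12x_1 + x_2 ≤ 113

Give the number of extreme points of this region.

5

Of the 21 pairwise boundary intersections, those satisfying every inequality are:
  (117/7, 0)
  (0, 0)
  (464/31, 44/31)
  (0, 8/3)
  (481/29, 13/29)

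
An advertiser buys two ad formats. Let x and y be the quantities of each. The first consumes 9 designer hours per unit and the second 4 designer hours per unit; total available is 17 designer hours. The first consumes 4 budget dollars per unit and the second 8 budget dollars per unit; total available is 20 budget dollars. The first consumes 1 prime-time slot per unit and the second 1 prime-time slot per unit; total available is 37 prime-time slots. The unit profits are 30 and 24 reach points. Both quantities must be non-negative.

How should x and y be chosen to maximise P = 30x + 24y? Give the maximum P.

x = 1, y = 2, maximum P = 78

The binding constraints are 9x + 4y = 17 and 4x + 8y = 20.
Solving simultaneously gives x = 1, y = 2.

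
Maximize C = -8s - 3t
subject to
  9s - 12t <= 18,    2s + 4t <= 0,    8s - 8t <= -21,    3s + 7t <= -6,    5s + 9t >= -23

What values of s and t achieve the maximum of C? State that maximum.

s = -107/8, t = 39/8, maximum C = 739/8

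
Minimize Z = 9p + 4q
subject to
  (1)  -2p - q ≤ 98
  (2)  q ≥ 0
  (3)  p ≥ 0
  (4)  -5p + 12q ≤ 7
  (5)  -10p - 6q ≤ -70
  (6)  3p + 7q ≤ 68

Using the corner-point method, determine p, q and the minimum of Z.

p = 133/25, q = 14/5, minimum Z = 1477/25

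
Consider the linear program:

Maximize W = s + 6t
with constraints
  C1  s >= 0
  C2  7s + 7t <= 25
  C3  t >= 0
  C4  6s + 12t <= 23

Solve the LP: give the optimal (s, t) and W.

s = 0, t = 23/12, maximum W = 23/2

Feasible corners and W = s + 6t:
  (0, 0) → W = 0
  (0, 23/12) → W = 23/2
  (25/7, 0) → W = 25/7
  (139/42, 11/42) → W = 205/42

The binding constraints are s = 0 and 6s + 12t = 23.
Solving simultaneously gives s = 0, t = 23/12.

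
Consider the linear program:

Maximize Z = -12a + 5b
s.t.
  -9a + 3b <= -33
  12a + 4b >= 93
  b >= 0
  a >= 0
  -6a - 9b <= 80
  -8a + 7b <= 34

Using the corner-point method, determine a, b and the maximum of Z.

a = 111/13, b = 190/13, maximum Z = -382/13

Vertices and Z = -12a + 5b:
  (137/24, 49/8) → Z = -303/8
  (111/13, 190/13) → Z = -382/13
  (31/4, 0) → Z = -93
The feasible region is unbounded (it extends along (1, 0), (7, 8)), but Z strictly decreases along every unbounded feasible direction, so there is no improving ray and the maximum is attained at a vertex.

The binding constraints are -9a + 3b = -33 and -8a + 7b = 34.
Solving simultaneously gives a = 111/13, b = 190/13.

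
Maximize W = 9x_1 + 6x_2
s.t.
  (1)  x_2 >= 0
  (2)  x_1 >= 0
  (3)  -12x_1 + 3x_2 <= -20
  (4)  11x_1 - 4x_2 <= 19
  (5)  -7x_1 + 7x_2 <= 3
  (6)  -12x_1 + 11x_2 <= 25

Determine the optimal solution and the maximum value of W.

x_1 = 145/49, x_2 = 166/49, maximum W = 2301/49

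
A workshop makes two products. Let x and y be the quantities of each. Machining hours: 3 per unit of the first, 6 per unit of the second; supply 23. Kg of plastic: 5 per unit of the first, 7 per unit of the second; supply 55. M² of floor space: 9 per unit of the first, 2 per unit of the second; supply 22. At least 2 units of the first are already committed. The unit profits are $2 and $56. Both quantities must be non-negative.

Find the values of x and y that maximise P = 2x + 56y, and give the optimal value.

Corner points and P = 2x + 56y:
  (22/9, 0) → P = 44/9
  (2, 0) → P = 4
  (2, 2) → P = 116

The optimum lies where 9x + 2y = 22 and x = 2.
Solving simultaneously gives x = 2, y = 2.

x = 2, y = 2, maximum P = 116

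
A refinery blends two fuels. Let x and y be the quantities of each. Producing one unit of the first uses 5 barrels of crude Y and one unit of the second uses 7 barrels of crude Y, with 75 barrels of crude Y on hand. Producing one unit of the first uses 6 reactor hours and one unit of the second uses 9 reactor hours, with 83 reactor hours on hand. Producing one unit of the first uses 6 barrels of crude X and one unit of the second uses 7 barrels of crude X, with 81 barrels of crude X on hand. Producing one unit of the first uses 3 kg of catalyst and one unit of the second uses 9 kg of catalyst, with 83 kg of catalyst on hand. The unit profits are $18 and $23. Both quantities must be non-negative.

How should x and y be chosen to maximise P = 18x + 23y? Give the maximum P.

Feasible corners and P = 18x + 23y:
  (0, 0) → P = 0
  (0, 83/9) → P = 1909/9
  (27/2, 0) → P = 243
  (37/3, 1) → P = 245

At the optimal vertex, 6x + 9y = 83 and 6x + 7y = 81.
Solving simultaneously gives x = 37/3, y = 1.

x = 37/3, y = 1, maximum P = 245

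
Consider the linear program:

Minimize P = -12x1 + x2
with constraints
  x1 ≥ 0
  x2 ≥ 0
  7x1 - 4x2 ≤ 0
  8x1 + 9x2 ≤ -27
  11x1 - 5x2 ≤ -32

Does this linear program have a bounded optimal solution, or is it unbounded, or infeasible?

The boundaries x1 = 0 and 11x1 - 5x2 = -32 meet at (0, 32/5), but that point violates 8x1 + 9x2 ≤ -27. Every candidate vertex is excluded by some other constraint, so the feasible region is empty.

infeasible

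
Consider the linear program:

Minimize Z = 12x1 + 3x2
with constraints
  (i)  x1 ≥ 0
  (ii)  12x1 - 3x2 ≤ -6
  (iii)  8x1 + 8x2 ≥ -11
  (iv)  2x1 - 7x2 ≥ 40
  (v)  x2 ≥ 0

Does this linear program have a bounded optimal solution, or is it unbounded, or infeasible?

The boundaries x1 = 0 and 12x1 - 3x2 = -6 meet at (0, 2), but that point violates 2x1 - 7x2 ≥ 40. Every candidate vertex is excluded by some other constraint, so the feasible region is empty.

infeasible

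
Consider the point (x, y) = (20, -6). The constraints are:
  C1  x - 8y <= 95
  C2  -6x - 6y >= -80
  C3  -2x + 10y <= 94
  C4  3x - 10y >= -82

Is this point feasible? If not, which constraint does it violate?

not feasible — violates C2

Constraint C2: -6x - 6y = -84, which is not ≥ -80. All other constraints are satisfied.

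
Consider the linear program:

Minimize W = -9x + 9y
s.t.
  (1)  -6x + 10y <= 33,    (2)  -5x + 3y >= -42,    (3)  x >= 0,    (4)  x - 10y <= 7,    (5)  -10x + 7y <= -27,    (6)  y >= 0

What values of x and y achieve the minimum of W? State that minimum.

x = 399/47, y = 7/47, minimum W = -3528/47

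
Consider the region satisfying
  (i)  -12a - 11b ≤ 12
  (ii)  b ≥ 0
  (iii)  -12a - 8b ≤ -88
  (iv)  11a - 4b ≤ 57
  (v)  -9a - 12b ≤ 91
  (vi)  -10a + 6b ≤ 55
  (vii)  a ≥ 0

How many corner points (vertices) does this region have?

Pairwise boundary intersections that survive every other constraint:
  (101/17, 71/34)
  (11/19, 385/38)
  (281/13, 1175/26)

3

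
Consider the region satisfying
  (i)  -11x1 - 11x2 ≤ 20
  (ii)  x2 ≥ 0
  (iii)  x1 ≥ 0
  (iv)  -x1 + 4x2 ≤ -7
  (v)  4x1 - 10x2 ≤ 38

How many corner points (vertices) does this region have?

3

Intersecting each pair of boundary lines and keeping only the points that satisfy every inequality leaves:
  (7, 0)
  (19/2, 0)
  (41/3, 5/3)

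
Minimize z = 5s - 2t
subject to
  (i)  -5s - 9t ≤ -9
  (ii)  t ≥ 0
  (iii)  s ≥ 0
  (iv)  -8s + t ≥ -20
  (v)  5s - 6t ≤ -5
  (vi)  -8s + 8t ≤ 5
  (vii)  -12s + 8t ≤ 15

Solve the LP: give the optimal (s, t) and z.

Corner points and z = 5s - 2t:
  (125/43, 140/43) → z = 345/43
  (165/56, 25/7) → z = 425/56
  (5/4, 15/8) → z = 5/2

s = 5/4, t = 15/8, minimum z = 5/2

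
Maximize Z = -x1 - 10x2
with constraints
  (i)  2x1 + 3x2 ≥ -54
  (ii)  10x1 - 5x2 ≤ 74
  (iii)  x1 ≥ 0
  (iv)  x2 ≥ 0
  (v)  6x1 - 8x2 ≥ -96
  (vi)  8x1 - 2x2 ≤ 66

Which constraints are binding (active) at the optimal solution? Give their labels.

Feasible corners and Z = -x1 - 10x2:
  (37/5, 0) → Z = -37/5
  (91/10, 17/5) → Z = -431/10
  (0, 0) → Z = 0
  (0, 12) → Z = -120
  (180/13, 291/13) → Z = -3090/13

The maximum is at (0, 0). Substituting into each constraint, equality holds for (iii) and (iv); the remaining constraints have slack.

(iii) and (iv)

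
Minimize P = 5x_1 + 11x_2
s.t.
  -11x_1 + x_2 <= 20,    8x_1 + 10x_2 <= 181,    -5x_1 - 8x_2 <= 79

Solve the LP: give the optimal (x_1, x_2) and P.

x_1 = 1119/7, x_2 = -1537/14, minimum P = -5717/14

Vertices and P = 5x_1 + 11x_2:
  (-19/118, 2151/118) → P = 11783/59
  (-239/93, -769/93) → P = -3218/31
  (1119/7, -1537/14) → P = -5717/14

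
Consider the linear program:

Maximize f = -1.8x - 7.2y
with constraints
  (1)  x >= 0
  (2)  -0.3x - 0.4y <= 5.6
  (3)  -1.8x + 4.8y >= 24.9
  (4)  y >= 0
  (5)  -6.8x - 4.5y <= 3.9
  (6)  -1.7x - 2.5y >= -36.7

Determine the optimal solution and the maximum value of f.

x = 0, y = 5.1875, maximum f = -37.35

Corner points and f = -1.8x - 7.2y:
  (0, 83/16) → f = -747/20
  (0, 367/25) → f = -13212/125
  (3797/422, 3613/422) → f = -164241/2110

The binding constraints are x = 0 and -1.8x + 4.8y = 24.9.
Solving simultaneously gives x = 0, y = 83/16.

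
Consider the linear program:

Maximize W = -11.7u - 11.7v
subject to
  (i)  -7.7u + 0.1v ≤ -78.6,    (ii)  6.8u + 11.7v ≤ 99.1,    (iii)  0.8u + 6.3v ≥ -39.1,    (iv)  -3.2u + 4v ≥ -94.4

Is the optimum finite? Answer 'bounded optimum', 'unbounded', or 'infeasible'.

Vertices and W = -11.7u - 11.7v:
  (92953/9077, 22859/9077) → W = -6775002/45385
  (49127/4859, -36395/4859) → W = -744822/24295
  (18761/808, -1015/202) → W = -1720017/8080
  (5479/292, -627/73) → W = -347607/2920
The feasible region has finitely many vertices and no improving ray; the maximum is -744822/24295 at (49127/4859, -36395/4859).

bounded optimum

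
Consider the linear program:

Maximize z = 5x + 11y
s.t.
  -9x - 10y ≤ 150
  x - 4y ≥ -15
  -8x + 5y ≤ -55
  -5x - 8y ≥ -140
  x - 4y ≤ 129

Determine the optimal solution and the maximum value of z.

x = 110/7, y = 215/28, maximum z = 4565/28

Extreme points and z = 5x + 11y:
  (-8/5, -339/25) → z = -3929/25
  (15, -57/2) → z = -477/2
  (295/27, 175/27) → z = 3400/27
  (110/7, 215/28) → z = 4565/28
  (398/7, -505/28) → z = 2405/28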